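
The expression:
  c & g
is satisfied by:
  {c: True, g: True}


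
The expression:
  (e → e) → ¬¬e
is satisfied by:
  {e: True}


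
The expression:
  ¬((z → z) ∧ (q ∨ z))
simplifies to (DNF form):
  ¬q ∧ ¬z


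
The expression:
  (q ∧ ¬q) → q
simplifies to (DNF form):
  True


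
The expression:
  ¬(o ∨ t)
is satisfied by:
  {o: False, t: False}


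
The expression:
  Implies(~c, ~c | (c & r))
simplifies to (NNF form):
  True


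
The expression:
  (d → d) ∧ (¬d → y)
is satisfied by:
  {y: True, d: True}
  {y: True, d: False}
  {d: True, y: False}


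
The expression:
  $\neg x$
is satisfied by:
  {x: False}


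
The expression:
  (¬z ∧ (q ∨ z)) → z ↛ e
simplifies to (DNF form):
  z ∨ ¬q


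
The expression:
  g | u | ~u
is always true.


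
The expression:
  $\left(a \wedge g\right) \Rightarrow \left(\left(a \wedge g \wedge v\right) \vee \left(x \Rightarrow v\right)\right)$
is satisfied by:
  {v: True, x: False, a: False, g: False}
  {g: False, x: False, v: False, a: False}
  {g: True, v: True, x: False, a: False}
  {g: True, x: False, v: False, a: False}
  {a: True, v: True, g: False, x: False}
  {a: True, g: False, x: False, v: False}
  {a: True, g: True, v: True, x: False}
  {a: True, g: True, x: False, v: False}
  {v: True, x: True, a: False, g: False}
  {x: True, a: False, v: False, g: False}
  {g: True, x: True, v: True, a: False}
  {g: True, x: True, a: False, v: False}
  {v: True, x: True, a: True, g: False}
  {x: True, a: True, g: False, v: False}
  {g: True, x: True, a: True, v: True}


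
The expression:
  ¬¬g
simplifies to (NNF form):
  g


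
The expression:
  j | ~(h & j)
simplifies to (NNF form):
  True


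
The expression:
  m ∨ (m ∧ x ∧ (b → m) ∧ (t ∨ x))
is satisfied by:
  {m: True}


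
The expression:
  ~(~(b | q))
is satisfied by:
  {b: True, q: True}
  {b: True, q: False}
  {q: True, b: False}


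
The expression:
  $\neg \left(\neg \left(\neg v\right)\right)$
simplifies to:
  $\neg v$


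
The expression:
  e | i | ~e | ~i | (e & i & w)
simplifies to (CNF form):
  True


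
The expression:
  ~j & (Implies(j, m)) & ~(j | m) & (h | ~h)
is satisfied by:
  {j: False, m: False}


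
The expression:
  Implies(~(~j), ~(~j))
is always true.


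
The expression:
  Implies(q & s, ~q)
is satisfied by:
  {s: False, q: False}
  {q: True, s: False}
  {s: True, q: False}


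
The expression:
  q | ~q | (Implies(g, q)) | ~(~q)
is always true.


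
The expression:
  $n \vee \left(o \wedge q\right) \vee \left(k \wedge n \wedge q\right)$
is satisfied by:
  {n: True, q: True, o: True}
  {n: True, q: True, o: False}
  {n: True, o: True, q: False}
  {n: True, o: False, q: False}
  {q: True, o: True, n: False}


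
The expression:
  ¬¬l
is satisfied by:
  {l: True}


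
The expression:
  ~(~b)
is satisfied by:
  {b: True}


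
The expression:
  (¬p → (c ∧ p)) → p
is always true.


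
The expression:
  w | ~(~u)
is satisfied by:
  {u: True, w: True}
  {u: True, w: False}
  {w: True, u: False}


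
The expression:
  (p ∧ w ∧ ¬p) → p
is always true.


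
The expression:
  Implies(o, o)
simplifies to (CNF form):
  True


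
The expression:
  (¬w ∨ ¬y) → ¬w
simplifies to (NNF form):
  y ∨ ¬w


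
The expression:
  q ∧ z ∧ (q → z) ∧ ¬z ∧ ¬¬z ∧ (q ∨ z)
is never true.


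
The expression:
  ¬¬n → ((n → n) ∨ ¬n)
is always true.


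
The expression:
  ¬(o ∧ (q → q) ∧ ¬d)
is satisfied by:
  {d: True, o: False}
  {o: False, d: False}
  {o: True, d: True}


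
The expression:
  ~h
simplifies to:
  ~h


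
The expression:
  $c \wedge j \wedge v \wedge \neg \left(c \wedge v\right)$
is never true.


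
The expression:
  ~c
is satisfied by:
  {c: False}


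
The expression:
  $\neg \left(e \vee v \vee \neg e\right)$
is never true.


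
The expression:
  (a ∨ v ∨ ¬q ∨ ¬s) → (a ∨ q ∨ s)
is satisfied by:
  {a: True, q: True, s: True}
  {a: True, q: True, s: False}
  {a: True, s: True, q: False}
  {a: True, s: False, q: False}
  {q: True, s: True, a: False}
  {q: True, s: False, a: False}
  {s: True, q: False, a: False}


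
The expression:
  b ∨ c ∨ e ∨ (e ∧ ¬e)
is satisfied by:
  {b: True, e: True, c: True}
  {b: True, e: True, c: False}
  {b: True, c: True, e: False}
  {b: True, c: False, e: False}
  {e: True, c: True, b: False}
  {e: True, c: False, b: False}
  {c: True, e: False, b: False}


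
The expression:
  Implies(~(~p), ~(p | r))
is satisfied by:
  {p: False}


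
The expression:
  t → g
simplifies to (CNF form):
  g ∨ ¬t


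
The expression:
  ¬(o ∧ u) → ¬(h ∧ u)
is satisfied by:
  {o: True, h: False, u: False}
  {h: False, u: False, o: False}
  {o: True, u: True, h: False}
  {u: True, h: False, o: False}
  {o: True, h: True, u: False}
  {h: True, o: False, u: False}
  {o: True, u: True, h: True}


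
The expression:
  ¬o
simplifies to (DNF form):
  ¬o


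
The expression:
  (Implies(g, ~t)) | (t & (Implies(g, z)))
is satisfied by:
  {z: True, g: False, t: False}
  {g: False, t: False, z: False}
  {z: True, t: True, g: False}
  {t: True, g: False, z: False}
  {z: True, g: True, t: False}
  {g: True, z: False, t: False}
  {z: True, t: True, g: True}


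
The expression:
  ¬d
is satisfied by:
  {d: False}


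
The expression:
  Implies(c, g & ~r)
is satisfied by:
  {g: True, c: False, r: False}
  {g: False, c: False, r: False}
  {r: True, g: True, c: False}
  {r: True, g: False, c: False}
  {c: True, g: True, r: False}


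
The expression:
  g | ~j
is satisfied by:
  {g: True, j: False}
  {j: False, g: False}
  {j: True, g: True}


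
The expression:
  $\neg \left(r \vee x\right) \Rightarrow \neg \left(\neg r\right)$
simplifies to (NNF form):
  $r \vee x$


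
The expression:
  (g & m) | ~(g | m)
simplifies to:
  (g & m) | (~g & ~m)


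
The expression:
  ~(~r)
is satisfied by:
  {r: True}


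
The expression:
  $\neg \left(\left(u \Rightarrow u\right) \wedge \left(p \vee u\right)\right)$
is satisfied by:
  {u: False, p: False}


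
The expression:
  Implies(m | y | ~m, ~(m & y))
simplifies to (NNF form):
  ~m | ~y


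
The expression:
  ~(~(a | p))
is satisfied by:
  {a: True, p: True}
  {a: True, p: False}
  {p: True, a: False}


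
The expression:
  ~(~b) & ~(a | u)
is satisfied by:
  {b: True, u: False, a: False}


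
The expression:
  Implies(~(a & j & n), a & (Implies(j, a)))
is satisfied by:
  {a: True}


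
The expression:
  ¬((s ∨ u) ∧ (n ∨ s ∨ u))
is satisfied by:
  {u: False, s: False}


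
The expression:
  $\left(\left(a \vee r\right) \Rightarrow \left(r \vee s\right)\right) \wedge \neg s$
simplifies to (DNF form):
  $\left(r \wedge \neg s\right) \vee \left(\neg a \wedge \neg s\right)$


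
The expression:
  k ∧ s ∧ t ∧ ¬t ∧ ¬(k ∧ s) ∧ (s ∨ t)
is never true.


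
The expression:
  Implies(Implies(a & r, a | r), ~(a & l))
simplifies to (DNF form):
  ~a | ~l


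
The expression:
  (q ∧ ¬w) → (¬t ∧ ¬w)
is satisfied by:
  {w: True, t: False, q: False}
  {w: False, t: False, q: False}
  {q: True, w: True, t: False}
  {q: True, w: False, t: False}
  {t: True, w: True, q: False}
  {t: True, w: False, q: False}
  {t: True, q: True, w: True}


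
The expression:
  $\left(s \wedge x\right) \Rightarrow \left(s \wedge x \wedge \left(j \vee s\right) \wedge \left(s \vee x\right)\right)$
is always true.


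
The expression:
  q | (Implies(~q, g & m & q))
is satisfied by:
  {q: True}


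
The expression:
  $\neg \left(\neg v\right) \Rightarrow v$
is always true.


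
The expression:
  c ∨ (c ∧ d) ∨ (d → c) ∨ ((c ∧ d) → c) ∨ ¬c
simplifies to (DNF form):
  True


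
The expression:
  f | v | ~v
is always true.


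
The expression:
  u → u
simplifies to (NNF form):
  True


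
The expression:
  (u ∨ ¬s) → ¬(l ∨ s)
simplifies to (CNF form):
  (s ∨ ¬l) ∧ (s ∨ ¬s) ∧ (¬l ∨ ¬u) ∧ (¬s ∨ ¬u)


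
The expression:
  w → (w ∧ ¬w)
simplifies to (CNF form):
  ¬w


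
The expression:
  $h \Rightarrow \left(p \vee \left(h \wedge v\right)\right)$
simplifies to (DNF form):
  $p \vee v \vee \neg h$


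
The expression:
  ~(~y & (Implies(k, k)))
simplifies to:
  y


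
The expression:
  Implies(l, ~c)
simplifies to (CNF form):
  ~c | ~l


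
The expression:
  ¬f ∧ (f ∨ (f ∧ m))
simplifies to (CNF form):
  False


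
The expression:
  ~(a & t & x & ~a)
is always true.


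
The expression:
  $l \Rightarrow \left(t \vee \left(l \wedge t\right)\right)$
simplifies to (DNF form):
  $t \vee \neg l$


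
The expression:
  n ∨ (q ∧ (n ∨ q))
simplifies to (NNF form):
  n ∨ q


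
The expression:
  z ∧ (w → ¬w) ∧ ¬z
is never true.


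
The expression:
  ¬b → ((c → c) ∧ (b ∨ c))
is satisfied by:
  {b: True, c: True}
  {b: True, c: False}
  {c: True, b: False}


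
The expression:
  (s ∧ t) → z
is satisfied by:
  {z: True, s: False, t: False}
  {s: False, t: False, z: False}
  {z: True, t: True, s: False}
  {t: True, s: False, z: False}
  {z: True, s: True, t: False}
  {s: True, z: False, t: False}
  {z: True, t: True, s: True}


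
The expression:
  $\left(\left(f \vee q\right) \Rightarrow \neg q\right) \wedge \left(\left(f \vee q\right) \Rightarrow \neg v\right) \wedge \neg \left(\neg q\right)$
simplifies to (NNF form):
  $\text{False}$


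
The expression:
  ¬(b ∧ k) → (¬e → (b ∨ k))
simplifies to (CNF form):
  b ∨ e ∨ k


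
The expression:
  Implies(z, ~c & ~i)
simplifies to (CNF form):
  (~c | ~z) & (~i | ~z)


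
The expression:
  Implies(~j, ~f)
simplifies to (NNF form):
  j | ~f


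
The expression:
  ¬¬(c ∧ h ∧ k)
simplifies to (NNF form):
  c ∧ h ∧ k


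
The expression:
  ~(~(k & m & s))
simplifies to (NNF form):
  k & m & s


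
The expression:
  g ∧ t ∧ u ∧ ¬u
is never true.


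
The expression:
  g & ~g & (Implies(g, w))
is never true.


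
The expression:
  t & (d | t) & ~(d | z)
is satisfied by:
  {t: True, d: False, z: False}


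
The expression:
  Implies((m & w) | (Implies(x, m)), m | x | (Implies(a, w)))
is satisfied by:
  {x: True, m: True, w: True, a: False}
  {x: True, m: True, w: False, a: False}
  {x: True, w: True, m: False, a: False}
  {x: True, w: False, m: False, a: False}
  {m: True, w: True, x: False, a: False}
  {m: True, x: False, w: False, a: False}
  {m: False, w: True, x: False, a: False}
  {m: False, x: False, w: False, a: False}
  {x: True, a: True, m: True, w: True}
  {x: True, a: True, m: True, w: False}
  {x: True, a: True, w: True, m: False}
  {x: True, a: True, w: False, m: False}
  {a: True, m: True, w: True, x: False}
  {a: True, m: True, w: False, x: False}
  {a: True, w: True, m: False, x: False}


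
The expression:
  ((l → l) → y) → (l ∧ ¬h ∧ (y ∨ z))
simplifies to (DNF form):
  (l ∧ ¬h) ∨ ¬y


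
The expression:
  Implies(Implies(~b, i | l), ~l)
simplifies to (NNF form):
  ~l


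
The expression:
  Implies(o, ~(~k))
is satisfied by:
  {k: True, o: False}
  {o: False, k: False}
  {o: True, k: True}


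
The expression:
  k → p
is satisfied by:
  {p: True, k: False}
  {k: False, p: False}
  {k: True, p: True}


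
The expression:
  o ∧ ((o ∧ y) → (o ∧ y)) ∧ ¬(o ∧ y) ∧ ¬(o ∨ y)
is never true.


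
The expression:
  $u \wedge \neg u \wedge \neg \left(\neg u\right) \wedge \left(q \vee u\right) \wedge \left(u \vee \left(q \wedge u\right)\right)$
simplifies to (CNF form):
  $\text{False}$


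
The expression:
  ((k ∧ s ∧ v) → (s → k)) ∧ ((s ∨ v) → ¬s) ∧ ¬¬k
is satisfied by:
  {k: True, s: False}


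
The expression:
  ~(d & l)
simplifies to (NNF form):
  ~d | ~l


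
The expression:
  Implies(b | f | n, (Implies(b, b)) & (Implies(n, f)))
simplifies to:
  f | ~n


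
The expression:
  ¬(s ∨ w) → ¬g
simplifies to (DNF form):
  s ∨ w ∨ ¬g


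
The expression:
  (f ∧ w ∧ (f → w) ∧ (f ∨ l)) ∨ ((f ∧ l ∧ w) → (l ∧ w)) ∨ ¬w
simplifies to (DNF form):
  True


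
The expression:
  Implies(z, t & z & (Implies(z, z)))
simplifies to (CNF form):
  t | ~z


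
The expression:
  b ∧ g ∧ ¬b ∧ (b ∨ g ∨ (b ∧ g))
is never true.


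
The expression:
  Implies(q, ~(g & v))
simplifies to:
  ~g | ~q | ~v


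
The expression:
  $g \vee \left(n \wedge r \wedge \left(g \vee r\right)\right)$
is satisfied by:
  {n: True, g: True, r: True}
  {n: True, g: True, r: False}
  {g: True, r: True, n: False}
  {g: True, r: False, n: False}
  {n: True, r: True, g: False}


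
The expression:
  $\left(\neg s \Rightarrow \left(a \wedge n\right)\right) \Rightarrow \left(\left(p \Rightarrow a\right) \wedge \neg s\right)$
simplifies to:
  $\neg s$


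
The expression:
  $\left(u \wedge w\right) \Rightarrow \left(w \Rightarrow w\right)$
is always true.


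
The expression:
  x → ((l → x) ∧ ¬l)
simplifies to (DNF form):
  ¬l ∨ ¬x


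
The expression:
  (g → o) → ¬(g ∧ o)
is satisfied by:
  {g: False, o: False}
  {o: True, g: False}
  {g: True, o: False}


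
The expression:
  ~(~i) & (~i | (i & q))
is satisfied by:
  {i: True, q: True}


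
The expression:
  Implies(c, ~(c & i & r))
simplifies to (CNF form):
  ~c | ~i | ~r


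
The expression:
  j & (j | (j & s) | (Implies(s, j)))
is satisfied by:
  {j: True}


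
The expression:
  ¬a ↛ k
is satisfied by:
  {k: True, a: False}
  {a: False, k: False}
  {a: True, k: True}


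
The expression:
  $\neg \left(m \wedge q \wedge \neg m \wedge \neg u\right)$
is always true.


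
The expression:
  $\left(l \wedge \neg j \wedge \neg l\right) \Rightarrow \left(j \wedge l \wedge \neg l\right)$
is always true.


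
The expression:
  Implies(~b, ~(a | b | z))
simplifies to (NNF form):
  b | (~a & ~z)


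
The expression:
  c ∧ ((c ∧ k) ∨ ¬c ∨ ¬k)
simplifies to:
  c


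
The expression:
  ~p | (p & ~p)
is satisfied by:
  {p: False}


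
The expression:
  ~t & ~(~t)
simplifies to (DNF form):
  False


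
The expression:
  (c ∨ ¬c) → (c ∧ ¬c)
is never true.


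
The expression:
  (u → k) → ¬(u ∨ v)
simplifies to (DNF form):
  (u ∧ ¬k) ∨ (¬u ∧ ¬v)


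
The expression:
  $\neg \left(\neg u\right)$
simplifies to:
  $u$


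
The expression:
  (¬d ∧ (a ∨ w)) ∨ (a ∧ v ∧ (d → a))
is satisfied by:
  {v: True, w: True, a: True, d: False}
  {v: True, a: True, w: False, d: False}
  {w: True, a: True, v: False, d: False}
  {a: True, v: False, w: False, d: False}
  {v: True, w: True, a: False, d: False}
  {w: True, v: False, a: False, d: False}
  {d: True, w: True, v: True, a: True}
  {d: True, v: True, a: True, w: False}


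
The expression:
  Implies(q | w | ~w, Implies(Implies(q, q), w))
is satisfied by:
  {w: True}


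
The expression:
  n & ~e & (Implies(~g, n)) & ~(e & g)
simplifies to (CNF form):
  n & ~e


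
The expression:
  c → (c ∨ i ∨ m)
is always true.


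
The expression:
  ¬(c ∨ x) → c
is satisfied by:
  {x: True, c: True}
  {x: True, c: False}
  {c: True, x: False}


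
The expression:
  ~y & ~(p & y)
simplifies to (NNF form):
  ~y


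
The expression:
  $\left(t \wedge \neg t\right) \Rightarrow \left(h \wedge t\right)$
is always true.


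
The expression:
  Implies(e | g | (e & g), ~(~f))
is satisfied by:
  {f: True, e: False, g: False}
  {f: True, g: True, e: False}
  {f: True, e: True, g: False}
  {f: True, g: True, e: True}
  {g: False, e: False, f: False}


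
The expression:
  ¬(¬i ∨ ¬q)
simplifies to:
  i ∧ q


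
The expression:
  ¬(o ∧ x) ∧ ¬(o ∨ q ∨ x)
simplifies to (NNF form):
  ¬o ∧ ¬q ∧ ¬x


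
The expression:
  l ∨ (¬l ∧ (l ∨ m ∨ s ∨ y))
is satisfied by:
  {y: True, m: True, l: True, s: True}
  {y: True, m: True, l: True, s: False}
  {y: True, m: True, s: True, l: False}
  {y: True, m: True, s: False, l: False}
  {y: True, l: True, s: True, m: False}
  {y: True, l: True, s: False, m: False}
  {y: True, l: False, s: True, m: False}
  {y: True, l: False, s: False, m: False}
  {m: True, l: True, s: True, y: False}
  {m: True, l: True, s: False, y: False}
  {m: True, s: True, l: False, y: False}
  {m: True, s: False, l: False, y: False}
  {l: True, s: True, m: False, y: False}
  {l: True, m: False, s: False, y: False}
  {s: True, m: False, l: False, y: False}


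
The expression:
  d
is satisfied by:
  {d: True}


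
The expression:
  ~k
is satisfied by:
  {k: False}


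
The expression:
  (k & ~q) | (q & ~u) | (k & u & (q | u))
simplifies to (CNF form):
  (k | q) & (k | ~u)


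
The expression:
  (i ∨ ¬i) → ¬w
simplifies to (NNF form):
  ¬w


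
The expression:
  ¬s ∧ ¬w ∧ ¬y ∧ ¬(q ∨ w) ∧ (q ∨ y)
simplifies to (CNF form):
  False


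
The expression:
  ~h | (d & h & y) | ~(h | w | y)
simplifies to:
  ~h | (d & y)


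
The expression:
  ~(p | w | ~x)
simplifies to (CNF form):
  x & ~p & ~w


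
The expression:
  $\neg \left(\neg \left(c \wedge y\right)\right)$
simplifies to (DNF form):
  $c \wedge y$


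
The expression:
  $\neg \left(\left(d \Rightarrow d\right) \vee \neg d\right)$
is never true.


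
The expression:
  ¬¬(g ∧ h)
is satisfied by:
  {h: True, g: True}


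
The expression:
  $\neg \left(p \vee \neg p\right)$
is never true.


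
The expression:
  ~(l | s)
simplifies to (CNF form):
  ~l & ~s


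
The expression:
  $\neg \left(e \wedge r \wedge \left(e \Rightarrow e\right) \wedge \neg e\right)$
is always true.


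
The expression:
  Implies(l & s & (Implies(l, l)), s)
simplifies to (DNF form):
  True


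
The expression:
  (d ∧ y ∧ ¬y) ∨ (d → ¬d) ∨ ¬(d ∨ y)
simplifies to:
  ¬d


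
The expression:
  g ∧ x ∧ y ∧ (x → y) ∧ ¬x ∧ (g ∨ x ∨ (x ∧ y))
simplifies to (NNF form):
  False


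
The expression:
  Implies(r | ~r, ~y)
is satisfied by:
  {y: False}


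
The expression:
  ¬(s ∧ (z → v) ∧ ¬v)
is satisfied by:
  {z: True, v: True, s: False}
  {z: True, s: False, v: False}
  {v: True, s: False, z: False}
  {v: False, s: False, z: False}
  {z: True, v: True, s: True}
  {z: True, s: True, v: False}
  {v: True, s: True, z: False}


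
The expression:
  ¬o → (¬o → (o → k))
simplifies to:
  True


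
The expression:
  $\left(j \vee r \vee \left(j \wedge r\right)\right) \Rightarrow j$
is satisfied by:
  {j: True, r: False}
  {r: False, j: False}
  {r: True, j: True}


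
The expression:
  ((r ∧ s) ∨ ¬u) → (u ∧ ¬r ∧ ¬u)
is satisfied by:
  {u: True, s: False, r: False}
  {r: True, u: True, s: False}
  {s: True, u: True, r: False}


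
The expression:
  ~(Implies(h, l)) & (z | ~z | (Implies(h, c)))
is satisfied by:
  {h: True, l: False}


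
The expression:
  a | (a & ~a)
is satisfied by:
  {a: True}


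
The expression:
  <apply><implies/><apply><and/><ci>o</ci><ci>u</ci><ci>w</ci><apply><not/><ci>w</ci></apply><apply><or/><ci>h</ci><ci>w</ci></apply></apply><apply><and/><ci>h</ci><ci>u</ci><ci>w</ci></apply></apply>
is always true.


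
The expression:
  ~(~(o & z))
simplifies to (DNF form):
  o & z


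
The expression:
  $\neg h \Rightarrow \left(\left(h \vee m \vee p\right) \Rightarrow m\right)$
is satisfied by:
  {m: True, h: True, p: False}
  {m: True, p: False, h: False}
  {h: True, p: False, m: False}
  {h: False, p: False, m: False}
  {m: True, h: True, p: True}
  {m: True, p: True, h: False}
  {h: True, p: True, m: False}


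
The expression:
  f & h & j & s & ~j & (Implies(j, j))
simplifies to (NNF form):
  False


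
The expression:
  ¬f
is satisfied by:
  {f: False}


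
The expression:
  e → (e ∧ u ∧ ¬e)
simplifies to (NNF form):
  ¬e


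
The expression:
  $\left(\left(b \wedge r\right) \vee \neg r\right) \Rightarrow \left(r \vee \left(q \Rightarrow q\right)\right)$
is always true.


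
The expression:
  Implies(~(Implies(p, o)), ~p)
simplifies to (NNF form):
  o | ~p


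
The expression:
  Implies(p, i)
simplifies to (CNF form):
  i | ~p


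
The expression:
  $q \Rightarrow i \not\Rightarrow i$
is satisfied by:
  {q: False}


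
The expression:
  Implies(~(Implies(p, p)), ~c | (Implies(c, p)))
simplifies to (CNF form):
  True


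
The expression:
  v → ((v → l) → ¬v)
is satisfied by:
  {l: False, v: False}
  {v: True, l: False}
  {l: True, v: False}


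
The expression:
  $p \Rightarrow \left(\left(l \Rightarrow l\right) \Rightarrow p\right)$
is always true.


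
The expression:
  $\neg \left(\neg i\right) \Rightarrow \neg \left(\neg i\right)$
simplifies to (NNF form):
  $\text{True}$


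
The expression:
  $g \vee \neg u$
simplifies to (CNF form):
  $g \vee \neg u$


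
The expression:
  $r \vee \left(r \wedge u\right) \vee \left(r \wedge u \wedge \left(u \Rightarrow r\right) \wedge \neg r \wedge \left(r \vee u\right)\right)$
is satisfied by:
  {r: True}


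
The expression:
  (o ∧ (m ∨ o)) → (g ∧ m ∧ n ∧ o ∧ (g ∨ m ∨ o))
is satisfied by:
  {n: True, m: True, g: True, o: False}
  {n: True, m: True, g: False, o: False}
  {n: True, g: True, m: False, o: False}
  {n: True, g: False, m: False, o: False}
  {m: True, g: True, n: False, o: False}
  {m: True, n: False, g: False, o: False}
  {m: False, g: True, n: False, o: False}
  {m: False, n: False, g: False, o: False}
  {n: True, o: True, m: True, g: True}


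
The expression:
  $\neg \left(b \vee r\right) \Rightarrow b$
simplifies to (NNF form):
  $b \vee r$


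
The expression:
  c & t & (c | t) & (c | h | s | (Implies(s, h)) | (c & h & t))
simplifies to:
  c & t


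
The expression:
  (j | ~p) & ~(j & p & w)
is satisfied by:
  {j: True, p: False, w: False}
  {j: False, p: False, w: False}
  {w: True, j: True, p: False}
  {w: True, j: False, p: False}
  {p: True, j: True, w: False}


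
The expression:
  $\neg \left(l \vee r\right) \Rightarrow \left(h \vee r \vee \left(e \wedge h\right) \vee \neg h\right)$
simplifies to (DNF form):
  $\text{True}$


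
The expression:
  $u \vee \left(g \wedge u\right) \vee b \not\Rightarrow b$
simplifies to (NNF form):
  $u$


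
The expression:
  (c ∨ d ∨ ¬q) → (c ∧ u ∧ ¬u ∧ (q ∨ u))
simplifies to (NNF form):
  q ∧ ¬c ∧ ¬d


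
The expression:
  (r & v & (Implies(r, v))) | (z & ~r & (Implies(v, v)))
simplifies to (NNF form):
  (r & v) | (z & ~r)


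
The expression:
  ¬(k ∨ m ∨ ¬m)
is never true.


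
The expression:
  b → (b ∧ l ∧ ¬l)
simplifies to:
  ¬b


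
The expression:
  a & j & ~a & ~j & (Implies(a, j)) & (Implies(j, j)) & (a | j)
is never true.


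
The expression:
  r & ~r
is never true.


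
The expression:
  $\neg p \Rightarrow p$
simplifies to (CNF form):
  $p$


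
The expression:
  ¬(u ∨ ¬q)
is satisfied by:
  {q: True, u: False}


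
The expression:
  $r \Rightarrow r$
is always true.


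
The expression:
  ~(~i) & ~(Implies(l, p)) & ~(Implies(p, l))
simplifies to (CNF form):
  False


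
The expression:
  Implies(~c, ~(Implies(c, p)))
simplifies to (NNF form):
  c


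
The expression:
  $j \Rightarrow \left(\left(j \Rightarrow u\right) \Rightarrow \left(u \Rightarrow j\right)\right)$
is always true.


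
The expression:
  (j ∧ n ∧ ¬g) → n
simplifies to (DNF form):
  True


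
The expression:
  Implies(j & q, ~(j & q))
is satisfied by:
  {q: False, j: False}
  {j: True, q: False}
  {q: True, j: False}


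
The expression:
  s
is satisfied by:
  {s: True}


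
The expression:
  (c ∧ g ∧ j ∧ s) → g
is always true.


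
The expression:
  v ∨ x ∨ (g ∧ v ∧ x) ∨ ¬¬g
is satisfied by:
  {x: True, v: True, g: True}
  {x: True, v: True, g: False}
  {x: True, g: True, v: False}
  {x: True, g: False, v: False}
  {v: True, g: True, x: False}
  {v: True, g: False, x: False}
  {g: True, v: False, x: False}


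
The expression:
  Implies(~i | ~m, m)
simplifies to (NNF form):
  m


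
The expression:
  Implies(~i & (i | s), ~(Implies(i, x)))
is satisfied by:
  {i: True, s: False}
  {s: False, i: False}
  {s: True, i: True}


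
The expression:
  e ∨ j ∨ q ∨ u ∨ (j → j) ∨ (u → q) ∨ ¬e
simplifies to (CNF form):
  True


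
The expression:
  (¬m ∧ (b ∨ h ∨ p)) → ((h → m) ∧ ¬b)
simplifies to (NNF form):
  m ∨ (¬b ∧ ¬h)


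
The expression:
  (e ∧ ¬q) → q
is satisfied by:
  {q: True, e: False}
  {e: False, q: False}
  {e: True, q: True}


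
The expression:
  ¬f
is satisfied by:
  {f: False}


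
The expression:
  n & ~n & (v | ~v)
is never true.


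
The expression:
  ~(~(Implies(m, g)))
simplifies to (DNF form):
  g | ~m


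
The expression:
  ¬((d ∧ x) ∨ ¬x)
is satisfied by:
  {x: True, d: False}


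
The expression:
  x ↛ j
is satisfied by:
  {x: True, j: False}


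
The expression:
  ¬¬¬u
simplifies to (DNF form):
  ¬u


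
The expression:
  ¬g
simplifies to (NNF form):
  ¬g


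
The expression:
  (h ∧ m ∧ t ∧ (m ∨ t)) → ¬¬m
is always true.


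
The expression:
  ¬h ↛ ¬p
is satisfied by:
  {p: True, h: False}


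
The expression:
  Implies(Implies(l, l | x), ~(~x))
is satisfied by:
  {x: True}


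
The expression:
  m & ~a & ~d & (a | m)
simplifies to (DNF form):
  m & ~a & ~d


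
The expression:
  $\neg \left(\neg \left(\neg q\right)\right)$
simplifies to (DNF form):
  $\neg q$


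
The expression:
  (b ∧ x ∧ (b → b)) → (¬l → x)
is always true.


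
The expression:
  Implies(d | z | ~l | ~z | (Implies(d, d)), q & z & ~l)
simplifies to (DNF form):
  q & z & ~l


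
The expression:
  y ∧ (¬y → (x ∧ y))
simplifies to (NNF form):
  y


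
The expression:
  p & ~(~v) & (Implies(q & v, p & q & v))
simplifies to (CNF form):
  p & v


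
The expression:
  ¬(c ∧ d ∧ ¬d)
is always true.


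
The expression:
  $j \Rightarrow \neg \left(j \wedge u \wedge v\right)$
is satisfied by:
  {u: False, v: False, j: False}
  {j: True, u: False, v: False}
  {v: True, u: False, j: False}
  {j: True, v: True, u: False}
  {u: True, j: False, v: False}
  {j: True, u: True, v: False}
  {v: True, u: True, j: False}


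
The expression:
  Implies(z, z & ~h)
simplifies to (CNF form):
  ~h | ~z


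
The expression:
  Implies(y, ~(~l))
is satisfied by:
  {l: True, y: False}
  {y: False, l: False}
  {y: True, l: True}


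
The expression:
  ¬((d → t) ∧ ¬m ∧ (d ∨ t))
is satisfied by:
  {m: True, t: False}
  {t: False, m: False}
  {t: True, m: True}


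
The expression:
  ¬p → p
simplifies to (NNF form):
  p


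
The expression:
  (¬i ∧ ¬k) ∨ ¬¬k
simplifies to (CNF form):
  k ∨ ¬i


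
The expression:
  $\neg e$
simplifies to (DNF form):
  $\neg e$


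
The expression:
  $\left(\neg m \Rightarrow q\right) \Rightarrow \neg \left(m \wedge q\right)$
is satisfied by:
  {m: False, q: False}
  {q: True, m: False}
  {m: True, q: False}


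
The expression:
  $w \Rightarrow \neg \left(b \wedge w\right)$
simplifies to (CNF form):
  $\neg b \vee \neg w$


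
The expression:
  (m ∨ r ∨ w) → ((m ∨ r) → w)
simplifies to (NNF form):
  w ∨ (¬m ∧ ¬r)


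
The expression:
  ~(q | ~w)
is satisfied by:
  {w: True, q: False}


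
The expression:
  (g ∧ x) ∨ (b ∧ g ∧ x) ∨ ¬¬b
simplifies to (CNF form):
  (b ∨ g) ∧ (b ∨ x)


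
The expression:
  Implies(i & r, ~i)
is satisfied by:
  {i: False, r: False}
  {r: True, i: False}
  {i: True, r: False}


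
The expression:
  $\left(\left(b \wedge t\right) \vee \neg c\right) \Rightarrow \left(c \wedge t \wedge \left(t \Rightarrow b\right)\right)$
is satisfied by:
  {c: True}


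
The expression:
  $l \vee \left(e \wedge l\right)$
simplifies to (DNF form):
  $l$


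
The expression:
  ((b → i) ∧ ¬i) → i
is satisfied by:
  {i: True, b: True}
  {i: True, b: False}
  {b: True, i: False}


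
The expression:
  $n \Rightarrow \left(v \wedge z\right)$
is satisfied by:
  {z: True, v: True, n: False}
  {z: True, v: False, n: False}
  {v: True, z: False, n: False}
  {z: False, v: False, n: False}
  {n: True, z: True, v: True}


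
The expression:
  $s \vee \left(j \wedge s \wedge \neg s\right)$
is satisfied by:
  {s: True}


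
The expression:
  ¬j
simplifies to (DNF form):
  ¬j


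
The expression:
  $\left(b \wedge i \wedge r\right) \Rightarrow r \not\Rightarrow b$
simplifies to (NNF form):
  $\neg b \vee \neg i \vee \neg r$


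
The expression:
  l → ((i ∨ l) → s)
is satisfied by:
  {s: True, l: False}
  {l: False, s: False}
  {l: True, s: True}


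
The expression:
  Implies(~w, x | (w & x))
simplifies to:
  w | x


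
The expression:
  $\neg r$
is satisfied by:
  {r: False}


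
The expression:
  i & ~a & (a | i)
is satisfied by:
  {i: True, a: False}


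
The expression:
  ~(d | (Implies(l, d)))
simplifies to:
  l & ~d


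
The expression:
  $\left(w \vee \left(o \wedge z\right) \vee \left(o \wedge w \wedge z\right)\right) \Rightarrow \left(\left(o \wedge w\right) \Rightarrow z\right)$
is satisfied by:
  {z: True, w: False, o: False}
  {w: False, o: False, z: False}
  {z: True, o: True, w: False}
  {o: True, w: False, z: False}
  {z: True, w: True, o: False}
  {w: True, z: False, o: False}
  {z: True, o: True, w: True}


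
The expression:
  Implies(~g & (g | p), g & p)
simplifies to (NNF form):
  g | ~p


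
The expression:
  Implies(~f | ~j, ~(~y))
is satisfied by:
  {y: True, j: True, f: True}
  {y: True, j: True, f: False}
  {y: True, f: True, j: False}
  {y: True, f: False, j: False}
  {j: True, f: True, y: False}


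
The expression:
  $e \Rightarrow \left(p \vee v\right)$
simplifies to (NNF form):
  $p \vee v \vee \neg e$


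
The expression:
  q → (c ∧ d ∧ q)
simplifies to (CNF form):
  (c ∨ ¬q) ∧ (d ∨ ¬q)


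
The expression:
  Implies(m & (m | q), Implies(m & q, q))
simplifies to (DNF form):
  True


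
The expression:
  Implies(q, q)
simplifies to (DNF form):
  True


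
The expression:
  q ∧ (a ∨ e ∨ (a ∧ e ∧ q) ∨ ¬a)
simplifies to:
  q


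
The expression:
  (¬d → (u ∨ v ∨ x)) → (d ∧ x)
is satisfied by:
  {x: True, d: True, v: False, u: False}
  {x: True, d: True, u: True, v: False}
  {x: True, d: True, v: True, u: False}
  {x: True, d: True, u: True, v: True}
  {x: False, v: False, u: False, d: False}


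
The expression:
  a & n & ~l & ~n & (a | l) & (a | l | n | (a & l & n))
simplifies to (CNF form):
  False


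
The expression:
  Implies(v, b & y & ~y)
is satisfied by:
  {v: False}


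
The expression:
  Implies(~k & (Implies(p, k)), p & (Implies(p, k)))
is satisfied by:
  {k: True, p: True}
  {k: True, p: False}
  {p: True, k: False}


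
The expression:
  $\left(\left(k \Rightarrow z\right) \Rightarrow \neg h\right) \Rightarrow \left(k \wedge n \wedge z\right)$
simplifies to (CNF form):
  $\left(h \vee k\right) \wedge \left(h \vee n\right) \wedge \left(z \vee \neg k\right)$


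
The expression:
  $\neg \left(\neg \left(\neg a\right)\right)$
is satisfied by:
  {a: False}


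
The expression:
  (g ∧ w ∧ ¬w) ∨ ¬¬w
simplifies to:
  w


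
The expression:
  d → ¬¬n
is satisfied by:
  {n: True, d: False}
  {d: False, n: False}
  {d: True, n: True}


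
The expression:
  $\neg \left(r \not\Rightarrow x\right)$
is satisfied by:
  {x: True, r: False}
  {r: False, x: False}
  {r: True, x: True}


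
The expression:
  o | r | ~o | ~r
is always true.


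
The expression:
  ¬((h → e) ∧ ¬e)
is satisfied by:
  {e: True, h: True}
  {e: True, h: False}
  {h: True, e: False}


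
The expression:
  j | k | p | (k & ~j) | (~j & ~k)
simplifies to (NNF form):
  True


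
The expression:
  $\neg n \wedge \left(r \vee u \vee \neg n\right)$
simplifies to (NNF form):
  $\neg n$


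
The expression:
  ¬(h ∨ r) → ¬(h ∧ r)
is always true.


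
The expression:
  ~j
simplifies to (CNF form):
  ~j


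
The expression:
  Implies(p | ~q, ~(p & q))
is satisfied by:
  {p: False, q: False}
  {q: True, p: False}
  {p: True, q: False}


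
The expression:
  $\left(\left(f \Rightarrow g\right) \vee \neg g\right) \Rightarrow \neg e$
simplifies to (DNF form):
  $\neg e$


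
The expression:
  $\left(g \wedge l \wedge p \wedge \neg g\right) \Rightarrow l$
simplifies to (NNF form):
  $\text{True}$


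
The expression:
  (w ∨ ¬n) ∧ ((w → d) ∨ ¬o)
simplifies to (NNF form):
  (d ∧ w) ∨ (w ∧ ¬o) ∨ (¬n ∧ ¬w)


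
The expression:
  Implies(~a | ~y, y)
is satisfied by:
  {y: True}


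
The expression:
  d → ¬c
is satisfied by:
  {c: False, d: False}
  {d: True, c: False}
  {c: True, d: False}


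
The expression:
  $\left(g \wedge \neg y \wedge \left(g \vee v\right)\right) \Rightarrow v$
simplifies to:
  $v \vee y \vee \neg g$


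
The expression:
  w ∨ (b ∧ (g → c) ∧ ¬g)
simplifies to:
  w ∨ (b ∧ ¬g)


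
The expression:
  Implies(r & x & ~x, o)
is always true.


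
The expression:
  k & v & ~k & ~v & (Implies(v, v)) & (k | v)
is never true.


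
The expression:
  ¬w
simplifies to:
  ¬w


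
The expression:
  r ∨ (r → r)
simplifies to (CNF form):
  True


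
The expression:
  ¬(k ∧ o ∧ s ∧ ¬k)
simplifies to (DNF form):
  True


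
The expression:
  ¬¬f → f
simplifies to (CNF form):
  True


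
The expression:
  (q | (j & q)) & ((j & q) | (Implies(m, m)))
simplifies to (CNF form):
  q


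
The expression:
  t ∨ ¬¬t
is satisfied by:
  {t: True}


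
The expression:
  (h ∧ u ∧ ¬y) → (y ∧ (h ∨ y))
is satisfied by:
  {y: True, h: False, u: False}
  {h: False, u: False, y: False}
  {y: True, u: True, h: False}
  {u: True, h: False, y: False}
  {y: True, h: True, u: False}
  {h: True, y: False, u: False}
  {y: True, u: True, h: True}


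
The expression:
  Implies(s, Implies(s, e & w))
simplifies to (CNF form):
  (e | ~s) & (w | ~s)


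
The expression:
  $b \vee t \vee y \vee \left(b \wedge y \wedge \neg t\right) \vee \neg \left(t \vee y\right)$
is always true.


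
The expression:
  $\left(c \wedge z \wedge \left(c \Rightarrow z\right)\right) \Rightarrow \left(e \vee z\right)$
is always true.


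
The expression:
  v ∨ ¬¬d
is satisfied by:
  {d: True, v: True}
  {d: True, v: False}
  {v: True, d: False}


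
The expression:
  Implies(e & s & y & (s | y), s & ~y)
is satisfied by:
  {s: False, e: False, y: False}
  {y: True, s: False, e: False}
  {e: True, s: False, y: False}
  {y: True, e: True, s: False}
  {s: True, y: False, e: False}
  {y: True, s: True, e: False}
  {e: True, s: True, y: False}


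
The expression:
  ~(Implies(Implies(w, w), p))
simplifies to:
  ~p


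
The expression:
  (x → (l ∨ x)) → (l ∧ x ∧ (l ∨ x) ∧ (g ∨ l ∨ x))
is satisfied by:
  {x: True, l: True}


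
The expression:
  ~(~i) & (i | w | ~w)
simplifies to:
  i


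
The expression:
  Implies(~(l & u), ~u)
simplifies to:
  l | ~u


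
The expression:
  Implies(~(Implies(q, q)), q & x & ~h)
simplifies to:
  True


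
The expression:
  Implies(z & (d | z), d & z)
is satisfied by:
  {d: True, z: False}
  {z: False, d: False}
  {z: True, d: True}


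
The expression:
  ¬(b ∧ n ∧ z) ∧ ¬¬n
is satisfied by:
  {n: True, z: False, b: False}
  {b: True, n: True, z: False}
  {z: True, n: True, b: False}


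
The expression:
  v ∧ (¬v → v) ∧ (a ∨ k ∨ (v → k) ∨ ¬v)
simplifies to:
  v ∧ (a ∨ k)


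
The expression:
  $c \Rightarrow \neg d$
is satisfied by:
  {c: False, d: False}
  {d: True, c: False}
  {c: True, d: False}


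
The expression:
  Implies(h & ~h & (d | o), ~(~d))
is always true.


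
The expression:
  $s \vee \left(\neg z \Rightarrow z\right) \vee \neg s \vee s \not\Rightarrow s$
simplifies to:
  $\text{True}$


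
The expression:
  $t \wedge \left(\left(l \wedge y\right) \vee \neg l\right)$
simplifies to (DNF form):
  $\left(t \wedge y\right) \vee \left(t \wedge \neg l\right)$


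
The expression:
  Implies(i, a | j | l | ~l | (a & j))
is always true.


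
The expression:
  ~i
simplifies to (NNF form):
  ~i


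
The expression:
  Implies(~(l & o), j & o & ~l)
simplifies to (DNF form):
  (j & o) | (l & o)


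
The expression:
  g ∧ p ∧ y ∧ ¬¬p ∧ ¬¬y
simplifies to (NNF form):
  g ∧ p ∧ y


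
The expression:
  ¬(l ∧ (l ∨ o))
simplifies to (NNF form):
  ¬l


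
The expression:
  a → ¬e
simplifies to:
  ¬a ∨ ¬e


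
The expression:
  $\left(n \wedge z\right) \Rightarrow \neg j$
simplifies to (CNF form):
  $\neg j \vee \neg n \vee \neg z$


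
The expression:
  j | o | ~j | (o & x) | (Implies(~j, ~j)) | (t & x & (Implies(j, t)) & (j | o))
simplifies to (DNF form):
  True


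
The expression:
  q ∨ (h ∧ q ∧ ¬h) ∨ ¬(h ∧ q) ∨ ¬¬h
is always true.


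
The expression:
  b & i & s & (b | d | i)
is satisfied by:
  {i: True, b: True, s: True}


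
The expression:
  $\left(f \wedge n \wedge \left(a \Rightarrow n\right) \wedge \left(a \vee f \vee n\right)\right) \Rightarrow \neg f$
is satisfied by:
  {n: False, f: False}
  {f: True, n: False}
  {n: True, f: False}


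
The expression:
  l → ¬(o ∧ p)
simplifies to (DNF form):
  ¬l ∨ ¬o ∨ ¬p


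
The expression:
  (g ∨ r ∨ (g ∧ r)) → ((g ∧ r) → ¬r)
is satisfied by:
  {g: False, r: False}
  {r: True, g: False}
  {g: True, r: False}


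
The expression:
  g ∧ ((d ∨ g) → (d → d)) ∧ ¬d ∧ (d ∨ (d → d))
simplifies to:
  g ∧ ¬d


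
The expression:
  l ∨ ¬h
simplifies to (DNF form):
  l ∨ ¬h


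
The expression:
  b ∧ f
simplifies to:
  b ∧ f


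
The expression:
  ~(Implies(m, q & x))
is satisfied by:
  {m: True, q: False, x: False}
  {m: True, x: True, q: False}
  {m: True, q: True, x: False}
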